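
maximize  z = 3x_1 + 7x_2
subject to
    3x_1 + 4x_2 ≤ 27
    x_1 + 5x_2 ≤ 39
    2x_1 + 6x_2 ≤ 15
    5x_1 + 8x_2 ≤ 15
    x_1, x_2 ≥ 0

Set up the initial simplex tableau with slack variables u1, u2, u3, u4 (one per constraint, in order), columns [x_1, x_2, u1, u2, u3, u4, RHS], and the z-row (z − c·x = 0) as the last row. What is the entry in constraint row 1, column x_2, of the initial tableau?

Constraint 1 has coefficient 4 on x_2.

4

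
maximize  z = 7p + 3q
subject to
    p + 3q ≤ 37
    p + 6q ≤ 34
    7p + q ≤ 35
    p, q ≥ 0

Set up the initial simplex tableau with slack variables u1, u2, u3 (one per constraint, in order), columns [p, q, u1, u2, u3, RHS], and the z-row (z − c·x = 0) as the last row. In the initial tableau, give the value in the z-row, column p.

-7

The z-row carries the negated objective coefficients: the p entry is -7.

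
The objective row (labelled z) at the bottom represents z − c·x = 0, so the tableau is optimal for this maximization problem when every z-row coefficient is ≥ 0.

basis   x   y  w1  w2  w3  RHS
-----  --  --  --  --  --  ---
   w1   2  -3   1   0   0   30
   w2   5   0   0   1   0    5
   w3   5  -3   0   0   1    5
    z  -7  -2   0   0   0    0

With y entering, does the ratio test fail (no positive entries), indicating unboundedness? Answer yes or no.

yes

Every constraint-row entry in column y is ≤ 0, so increasing y is unbounded.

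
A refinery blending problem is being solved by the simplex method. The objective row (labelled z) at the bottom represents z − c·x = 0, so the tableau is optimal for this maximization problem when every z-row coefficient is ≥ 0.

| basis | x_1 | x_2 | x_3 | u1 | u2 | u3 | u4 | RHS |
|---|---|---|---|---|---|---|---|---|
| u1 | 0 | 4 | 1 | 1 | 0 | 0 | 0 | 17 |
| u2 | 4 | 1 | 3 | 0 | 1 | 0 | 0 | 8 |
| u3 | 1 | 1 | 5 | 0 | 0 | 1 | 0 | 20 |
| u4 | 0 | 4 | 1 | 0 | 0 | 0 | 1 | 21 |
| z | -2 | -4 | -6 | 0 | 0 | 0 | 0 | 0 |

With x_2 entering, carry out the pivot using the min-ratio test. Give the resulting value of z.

17

Ratio test on column x_2 — row 1: 17/4 = 17/4; row 2: 8/1 = 8; row 3: 20/1 = 20; row 4: 21/4 = 21/4. Minimum is 17/4 at row 1 (u1 leaves); pivot element 4.
Pivot on row 1; the z-row RHS becomes 0 − (-4)·(17/4) = 17.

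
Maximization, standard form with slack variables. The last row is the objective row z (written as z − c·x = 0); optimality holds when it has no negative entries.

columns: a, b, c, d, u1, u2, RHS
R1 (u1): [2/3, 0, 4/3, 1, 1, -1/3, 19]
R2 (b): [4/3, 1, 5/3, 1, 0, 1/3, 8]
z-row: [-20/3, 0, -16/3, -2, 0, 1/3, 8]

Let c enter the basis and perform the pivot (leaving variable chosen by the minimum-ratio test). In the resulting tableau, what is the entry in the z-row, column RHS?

168/5

Ratio test on column c — row 1: 19/(4/3) = 57/4; row 2: 8/(5/3) = 24/5. Minimum is 24/5 at row 2 (b leaves); pivot element 5/3.
Divide row 2 by 5/3; eliminate column c from the other rows.
z-row update in column RHS: 8 − (-16/3)·(24/5) = 168/5.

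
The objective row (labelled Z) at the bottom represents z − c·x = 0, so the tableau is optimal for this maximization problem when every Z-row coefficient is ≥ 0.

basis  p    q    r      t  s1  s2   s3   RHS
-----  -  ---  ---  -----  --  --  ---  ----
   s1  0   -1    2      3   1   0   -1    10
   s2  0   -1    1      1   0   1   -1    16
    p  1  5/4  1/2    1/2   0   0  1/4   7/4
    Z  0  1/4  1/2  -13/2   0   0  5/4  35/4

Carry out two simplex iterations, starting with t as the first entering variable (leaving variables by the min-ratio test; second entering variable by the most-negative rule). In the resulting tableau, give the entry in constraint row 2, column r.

Ratio test on column t — row 1: 10/3 = 10/3; row 2: 16/1 = 16; row 3: (7/4)/(1/2) = 7/2. Minimum is 10/3 at row 1 (s1 leaves); pivot element 3.
Divide row 1 by 3; eliminate column t from the other rows.
Second iteration: most negative Z-row entry is -23/12 in column q, so q enters.
Ratio test on column q — row 1: entry -1/3 ≤ 0; row 2: entry -2/3 ≤ 0; row 3: (1/12)/(17/12) = 1/17. Minimum is 1/17 at row 3 (p leaves); pivot element 17/12.
Divide row 3 by 17/12; eliminate column q from the other rows.
After both pivots, the entry at constraint row 2, column r is 7/17.

7/17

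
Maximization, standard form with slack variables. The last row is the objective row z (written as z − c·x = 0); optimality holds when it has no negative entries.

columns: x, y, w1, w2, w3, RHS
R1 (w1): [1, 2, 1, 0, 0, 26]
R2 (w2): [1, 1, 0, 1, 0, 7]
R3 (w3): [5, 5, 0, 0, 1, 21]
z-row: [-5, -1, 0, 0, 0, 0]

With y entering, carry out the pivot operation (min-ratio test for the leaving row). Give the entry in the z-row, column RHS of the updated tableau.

Ratio test on column y — row 1: 26/2 = 13; row 2: 7/1 = 7; row 3: 21/5 = 21/5. Minimum is 21/5 at row 3 (w3 leaves); pivot element 5.
Divide row 3 by 5; eliminate column y from the other rows.
z-row update in column RHS: 0 − (-1)·(21/5) = 21/5.

21/5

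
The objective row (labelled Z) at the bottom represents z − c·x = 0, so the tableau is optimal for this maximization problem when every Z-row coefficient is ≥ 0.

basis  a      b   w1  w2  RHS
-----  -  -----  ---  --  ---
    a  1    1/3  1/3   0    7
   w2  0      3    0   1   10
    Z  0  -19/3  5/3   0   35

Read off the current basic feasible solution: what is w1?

0

w1 is not in the basis, so in the current basic feasible solution w1 = 0.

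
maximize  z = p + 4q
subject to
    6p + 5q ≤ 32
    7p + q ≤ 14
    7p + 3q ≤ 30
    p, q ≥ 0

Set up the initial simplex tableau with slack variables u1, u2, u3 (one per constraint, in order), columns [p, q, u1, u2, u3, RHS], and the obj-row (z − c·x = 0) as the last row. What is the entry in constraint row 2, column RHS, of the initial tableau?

14

The RHS of constraint 2 is b_2 = 14.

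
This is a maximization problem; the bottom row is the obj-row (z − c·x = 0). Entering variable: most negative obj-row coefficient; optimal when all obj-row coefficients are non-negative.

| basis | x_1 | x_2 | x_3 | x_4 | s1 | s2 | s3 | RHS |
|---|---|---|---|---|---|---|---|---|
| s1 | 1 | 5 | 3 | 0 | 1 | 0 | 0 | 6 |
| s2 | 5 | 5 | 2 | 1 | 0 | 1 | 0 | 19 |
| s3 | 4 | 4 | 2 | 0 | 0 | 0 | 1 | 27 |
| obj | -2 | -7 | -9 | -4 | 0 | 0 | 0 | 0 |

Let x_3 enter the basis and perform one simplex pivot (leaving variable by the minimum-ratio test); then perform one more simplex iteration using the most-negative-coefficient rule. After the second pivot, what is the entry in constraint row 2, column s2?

1

Ratio test on column x_3 — row 1: 6/3 = 2; row 2: 19/2 = 19/2; row 3: 27/2 = 27/2. Minimum is 2 at row 1 (s1 leaves); pivot element 3.
Divide row 1 by 3; eliminate column x_3 from the other rows.
Second iteration: most negative obj-row entry is -4 in column x_4, so x_4 enters.
Ratio test on column x_4 — row 1: entry 0 ≤ 0; row 2: 15/1 = 15; row 3: entry 0 ≤ 0. Minimum is 15 at row 2 (s2 leaves); pivot element 1.
Divide row 2 by 1; eliminate column x_4 from the other rows.
After both pivots, the entry at constraint row 2, column s2 is 1.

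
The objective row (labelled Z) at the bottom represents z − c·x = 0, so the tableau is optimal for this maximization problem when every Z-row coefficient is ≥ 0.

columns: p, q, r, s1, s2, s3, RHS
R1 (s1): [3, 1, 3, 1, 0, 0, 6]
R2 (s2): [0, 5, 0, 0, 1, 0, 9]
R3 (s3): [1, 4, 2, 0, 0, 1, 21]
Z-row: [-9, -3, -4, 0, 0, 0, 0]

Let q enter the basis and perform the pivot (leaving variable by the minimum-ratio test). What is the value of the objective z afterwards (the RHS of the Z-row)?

Ratio test on column q — row 1: 6/1 = 6; row 2: 9/5 = 9/5; row 3: 21/4 = 21/4. Minimum is 9/5 at row 2 (s2 leaves); pivot element 5.
Pivot on row 2; the Z-row RHS becomes 0 − (-3)·(9/5) = 27/5.

27/5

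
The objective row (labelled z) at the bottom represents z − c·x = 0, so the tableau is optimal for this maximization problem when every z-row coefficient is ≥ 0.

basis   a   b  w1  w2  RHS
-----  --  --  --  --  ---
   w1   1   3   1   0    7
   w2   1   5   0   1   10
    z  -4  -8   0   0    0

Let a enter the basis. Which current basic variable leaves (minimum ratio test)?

Column a entries and ratios — w1: 7/1 = 7; w2: 10/1 = 10.
Smallest ratio is 7 in the row of w1, so w1 leaves.

w1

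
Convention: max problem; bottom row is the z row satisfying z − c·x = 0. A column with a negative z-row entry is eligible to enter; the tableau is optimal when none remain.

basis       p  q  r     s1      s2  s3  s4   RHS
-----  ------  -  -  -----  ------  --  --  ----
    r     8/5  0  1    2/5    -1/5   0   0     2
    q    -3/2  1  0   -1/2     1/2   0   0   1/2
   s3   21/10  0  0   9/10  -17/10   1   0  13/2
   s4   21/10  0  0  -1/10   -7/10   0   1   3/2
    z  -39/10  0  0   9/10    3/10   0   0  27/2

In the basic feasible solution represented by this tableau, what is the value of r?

r is basic (row 1); its value is the RHS of that row, 2.

2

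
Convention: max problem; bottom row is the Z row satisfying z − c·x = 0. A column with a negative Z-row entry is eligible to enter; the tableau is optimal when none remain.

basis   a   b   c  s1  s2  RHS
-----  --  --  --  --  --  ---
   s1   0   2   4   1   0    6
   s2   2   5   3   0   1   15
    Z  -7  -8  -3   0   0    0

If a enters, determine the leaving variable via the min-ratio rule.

Column a entries and ratios — s1: 0 ≤ 0, skip; s2: 15/2 = 15/2.
Smallest ratio is 15/2 in the row of s2, so s2 leaves.

s2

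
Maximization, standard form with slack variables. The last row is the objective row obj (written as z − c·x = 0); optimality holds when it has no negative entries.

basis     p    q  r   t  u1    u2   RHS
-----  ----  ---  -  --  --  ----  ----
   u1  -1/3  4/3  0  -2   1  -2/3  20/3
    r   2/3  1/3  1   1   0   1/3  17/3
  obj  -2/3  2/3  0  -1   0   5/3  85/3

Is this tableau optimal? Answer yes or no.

no

The obj-row has a negative entry -1 in column t, so it is not optimal.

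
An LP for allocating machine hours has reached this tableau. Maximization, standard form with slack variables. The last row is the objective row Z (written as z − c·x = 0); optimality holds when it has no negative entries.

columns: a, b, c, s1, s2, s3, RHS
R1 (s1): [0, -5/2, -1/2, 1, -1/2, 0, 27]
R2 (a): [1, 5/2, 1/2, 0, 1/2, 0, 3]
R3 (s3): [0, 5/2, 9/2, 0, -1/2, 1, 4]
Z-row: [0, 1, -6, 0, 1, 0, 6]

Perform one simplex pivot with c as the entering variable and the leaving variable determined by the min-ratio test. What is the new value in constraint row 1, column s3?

1/9

Ratio test on column c — row 1: entry -1/2 ≤ 0; row 2: 3/(1/2) = 6; row 3: 4/(9/2) = 8/9. Minimum is 8/9 at row 3 (s3 leaves); pivot element 9/2.
Divide row 3 by 9/2; eliminate column c from the other rows.
Row 1 update in column s3: 0 − (-1/2)·(2/9) = 1/9.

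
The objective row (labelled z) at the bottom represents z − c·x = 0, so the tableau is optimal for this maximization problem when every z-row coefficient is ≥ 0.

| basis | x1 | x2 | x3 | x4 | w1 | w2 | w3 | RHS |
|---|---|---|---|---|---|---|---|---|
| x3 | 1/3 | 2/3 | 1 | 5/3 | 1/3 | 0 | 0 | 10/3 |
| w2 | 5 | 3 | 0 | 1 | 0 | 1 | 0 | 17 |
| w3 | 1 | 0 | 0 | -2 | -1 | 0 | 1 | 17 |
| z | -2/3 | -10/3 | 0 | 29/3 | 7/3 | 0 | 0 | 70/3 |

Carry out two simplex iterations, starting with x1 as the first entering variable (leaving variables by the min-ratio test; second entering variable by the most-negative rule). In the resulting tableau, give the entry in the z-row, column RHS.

276/7

Ratio test on column x1 — row 1: (10/3)/(1/3) = 10; row 2: 17/5 = 17/5; row 3: 17/1 = 17. Minimum is 17/5 at row 2 (w2 leaves); pivot element 5.
Divide row 2 by 5; eliminate column x1 from the other rows.
Second iteration: most negative z-row entry is -44/15 in column x2, so x2 enters.
Ratio test on column x2 — row 1: (11/5)/(7/15) = 33/7; row 2: (17/5)/(3/5) = 17/3; row 3: entry -3/5 ≤ 0. Minimum is 33/7 at row 1 (x3 leaves); pivot element 7/15.
Divide row 1 by 7/15; eliminate column x2 from the other rows.
After both pivots, the entry at the z-row, column RHS is 276/7.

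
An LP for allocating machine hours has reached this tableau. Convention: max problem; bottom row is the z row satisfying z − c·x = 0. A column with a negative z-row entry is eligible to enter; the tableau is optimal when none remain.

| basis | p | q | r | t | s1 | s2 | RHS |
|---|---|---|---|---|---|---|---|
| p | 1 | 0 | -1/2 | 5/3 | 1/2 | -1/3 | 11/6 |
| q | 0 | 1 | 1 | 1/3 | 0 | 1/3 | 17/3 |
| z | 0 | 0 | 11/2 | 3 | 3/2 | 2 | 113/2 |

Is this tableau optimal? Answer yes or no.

Every z-row coefficient is ≥ 0, so the tableau is optimal.

yes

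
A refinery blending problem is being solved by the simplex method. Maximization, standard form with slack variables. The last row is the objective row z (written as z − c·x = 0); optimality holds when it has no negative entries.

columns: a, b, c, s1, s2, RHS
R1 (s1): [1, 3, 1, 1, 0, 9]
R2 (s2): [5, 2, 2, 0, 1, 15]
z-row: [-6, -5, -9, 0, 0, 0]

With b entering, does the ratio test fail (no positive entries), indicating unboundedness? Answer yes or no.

no

Column b has positive entries in row(s) 1, 2, so the ratio test bounds it — not unbounded.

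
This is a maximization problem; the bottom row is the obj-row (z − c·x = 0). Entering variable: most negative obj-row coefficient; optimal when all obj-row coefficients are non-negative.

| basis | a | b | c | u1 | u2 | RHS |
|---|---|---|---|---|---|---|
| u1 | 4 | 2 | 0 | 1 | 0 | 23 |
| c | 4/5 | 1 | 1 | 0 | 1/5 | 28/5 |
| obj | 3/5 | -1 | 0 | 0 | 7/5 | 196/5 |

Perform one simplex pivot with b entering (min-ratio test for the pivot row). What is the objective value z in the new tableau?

224/5

Ratio test on column b — row 1: 23/2 = 23/2; row 2: (28/5)/1 = 28/5. Minimum is 28/5 at row 2 (c leaves); pivot element 1.
Pivot on row 2; the obj-row RHS becomes 196/5 − (-1)·(28/5) = 224/5.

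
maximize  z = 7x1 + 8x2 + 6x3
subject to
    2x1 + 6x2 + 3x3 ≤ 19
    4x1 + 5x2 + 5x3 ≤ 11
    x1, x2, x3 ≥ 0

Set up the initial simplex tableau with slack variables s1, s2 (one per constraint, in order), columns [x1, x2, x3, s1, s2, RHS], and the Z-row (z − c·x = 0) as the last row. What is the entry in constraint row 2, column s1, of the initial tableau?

Slack s1 belongs to constraint 1; its column is the unit vector e_1, so the entry in row 2 is 0.

0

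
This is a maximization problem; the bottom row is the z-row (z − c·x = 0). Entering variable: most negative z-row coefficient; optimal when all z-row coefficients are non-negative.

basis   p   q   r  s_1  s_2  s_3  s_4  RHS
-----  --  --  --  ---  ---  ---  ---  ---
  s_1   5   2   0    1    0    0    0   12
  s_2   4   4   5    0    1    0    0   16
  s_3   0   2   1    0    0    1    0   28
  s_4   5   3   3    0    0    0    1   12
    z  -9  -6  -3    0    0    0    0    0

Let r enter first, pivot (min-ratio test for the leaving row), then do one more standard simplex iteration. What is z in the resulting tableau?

Ratio test on column r — row 1: entry 0 ≤ 0; row 2: 16/5 = 16/5; row 3: 28/1 = 28; row 4: 12/3 = 4. Minimum is 16/5 at row 2 (s_2 leaves); pivot element 5.
Pivot on row 2; the z-row RHS becomes 0 − (-3)·(16/5) = 48/5.
Next entering variable (most negative z-row entry -33/5): p.
Ratio test on column p — row 1: 12/5 = 12/5; row 2: (16/5)/(4/5) = 4; row 3: entry -4/5 ≤ 0; row 4: (12/5)/(13/5) = 12/13. Minimum is 12/13 at row 4 (s_4 leaves); pivot element 13/5.
After the second pivot the z-row RHS is 48/5 − (-33/5)·(12/13) = 204/13.

204/13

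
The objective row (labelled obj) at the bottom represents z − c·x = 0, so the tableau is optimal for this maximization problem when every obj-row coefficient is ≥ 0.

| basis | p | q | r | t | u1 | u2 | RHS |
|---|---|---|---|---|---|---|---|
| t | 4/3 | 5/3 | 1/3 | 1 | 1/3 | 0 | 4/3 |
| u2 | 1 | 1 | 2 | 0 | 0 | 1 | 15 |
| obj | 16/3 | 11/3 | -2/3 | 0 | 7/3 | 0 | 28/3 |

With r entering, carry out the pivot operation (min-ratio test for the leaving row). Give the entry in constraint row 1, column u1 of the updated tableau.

1

Ratio test on column r — row 1: (4/3)/(1/3) = 4; row 2: 15/2 = 15/2. Minimum is 4 at row 1 (t leaves); pivot element 1/3.
Divide row 1 by 1/3; eliminate column r from the other rows.
In the new row 1, the u1 entry is the old entry divided by the pivot: (1/3)/(1/3) = 1.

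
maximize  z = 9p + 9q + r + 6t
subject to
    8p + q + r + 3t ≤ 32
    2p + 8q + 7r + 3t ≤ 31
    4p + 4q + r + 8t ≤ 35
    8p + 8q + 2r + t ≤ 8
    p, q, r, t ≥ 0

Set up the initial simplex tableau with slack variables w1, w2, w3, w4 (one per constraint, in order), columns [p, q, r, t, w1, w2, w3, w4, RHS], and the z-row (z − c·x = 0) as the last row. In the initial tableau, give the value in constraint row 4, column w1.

0

Slack w1 belongs to constraint 1; its column is the unit vector e_1, so the entry in row 4 is 0.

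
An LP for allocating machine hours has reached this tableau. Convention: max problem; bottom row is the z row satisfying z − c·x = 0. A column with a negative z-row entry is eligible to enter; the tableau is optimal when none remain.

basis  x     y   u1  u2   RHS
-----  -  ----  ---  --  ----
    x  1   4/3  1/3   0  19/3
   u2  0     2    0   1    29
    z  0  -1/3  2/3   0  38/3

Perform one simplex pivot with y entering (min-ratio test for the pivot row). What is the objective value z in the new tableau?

57/4

Ratio test on column y — row 1: (19/3)/(4/3) = 19/4; row 2: 29/2 = 29/2. Minimum is 19/4 at row 1 (x leaves); pivot element 4/3.
Pivot on row 1; the z-row RHS becomes 38/3 − (-1/3)·(19/4) = 57/4.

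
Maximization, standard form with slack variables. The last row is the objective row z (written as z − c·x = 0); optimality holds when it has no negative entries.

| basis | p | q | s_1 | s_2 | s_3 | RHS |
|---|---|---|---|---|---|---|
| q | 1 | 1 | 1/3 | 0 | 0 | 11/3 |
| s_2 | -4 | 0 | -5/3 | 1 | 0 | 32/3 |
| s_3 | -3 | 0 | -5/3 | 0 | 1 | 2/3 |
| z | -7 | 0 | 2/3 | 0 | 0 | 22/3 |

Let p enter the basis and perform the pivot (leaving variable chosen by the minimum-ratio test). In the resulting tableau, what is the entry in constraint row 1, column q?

Ratio test on column p — row 1: (11/3)/1 = 11/3; row 2: entry -4 ≤ 0; row 3: entry -3 ≤ 0. Minimum is 11/3 at row 1 (q leaves); pivot element 1.
Divide row 1 by 1; eliminate column p from the other rows.
In the new row 1, the q entry is the old entry divided by the pivot: 1/1 = 1.

1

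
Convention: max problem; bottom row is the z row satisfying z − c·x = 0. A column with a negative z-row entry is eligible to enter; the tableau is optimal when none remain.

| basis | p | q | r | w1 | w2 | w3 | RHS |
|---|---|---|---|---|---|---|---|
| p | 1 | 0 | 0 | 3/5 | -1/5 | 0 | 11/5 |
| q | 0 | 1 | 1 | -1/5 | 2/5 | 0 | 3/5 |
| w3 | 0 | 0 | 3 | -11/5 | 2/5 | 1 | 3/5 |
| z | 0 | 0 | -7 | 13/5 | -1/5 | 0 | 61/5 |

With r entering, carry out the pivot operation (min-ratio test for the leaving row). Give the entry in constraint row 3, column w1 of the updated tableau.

Ratio test on column r — row 1: entry 0 ≤ 0; row 2: (3/5)/1 = 3/5; row 3: (3/5)/3 = 1/5. Minimum is 1/5 at row 3 (w3 leaves); pivot element 3.
Divide row 3 by 3; eliminate column r from the other rows.
In the new row 3, the w1 entry is the old entry divided by the pivot: (-11/5)/3 = -11/15.

-11/15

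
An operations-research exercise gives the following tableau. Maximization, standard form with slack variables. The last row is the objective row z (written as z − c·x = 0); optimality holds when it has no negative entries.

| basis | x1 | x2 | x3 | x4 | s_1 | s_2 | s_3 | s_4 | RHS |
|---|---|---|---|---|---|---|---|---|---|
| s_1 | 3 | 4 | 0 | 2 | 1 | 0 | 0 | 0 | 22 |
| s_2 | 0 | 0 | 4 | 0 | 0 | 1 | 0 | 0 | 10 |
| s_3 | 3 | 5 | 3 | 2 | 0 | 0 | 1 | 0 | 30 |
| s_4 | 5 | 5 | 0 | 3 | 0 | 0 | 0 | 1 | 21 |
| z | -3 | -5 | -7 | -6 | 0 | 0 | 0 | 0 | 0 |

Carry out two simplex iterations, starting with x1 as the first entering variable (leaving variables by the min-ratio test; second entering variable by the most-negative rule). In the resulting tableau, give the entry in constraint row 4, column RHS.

21/5

Ratio test on column x1 — row 1: 22/3 = 22/3; row 2: entry 0 ≤ 0; row 3: 30/3 = 10; row 4: 21/5 = 21/5. Minimum is 21/5 at row 4 (s_4 leaves); pivot element 5.
Divide row 4 by 5; eliminate column x1 from the other rows.
Second iteration: most negative z-row entry is -7 in column x3, so x3 enters.
Ratio test on column x3 — row 1: entry 0 ≤ 0; row 2: 10/4 = 5/2; row 3: (87/5)/3 = 29/5; row 4: entry 0 ≤ 0. Minimum is 5/2 at row 2 (s_2 leaves); pivot element 4.
Divide row 2 by 4; eliminate column x3 from the other rows.
After both pivots, the entry at constraint row 4, column RHS is 21/5.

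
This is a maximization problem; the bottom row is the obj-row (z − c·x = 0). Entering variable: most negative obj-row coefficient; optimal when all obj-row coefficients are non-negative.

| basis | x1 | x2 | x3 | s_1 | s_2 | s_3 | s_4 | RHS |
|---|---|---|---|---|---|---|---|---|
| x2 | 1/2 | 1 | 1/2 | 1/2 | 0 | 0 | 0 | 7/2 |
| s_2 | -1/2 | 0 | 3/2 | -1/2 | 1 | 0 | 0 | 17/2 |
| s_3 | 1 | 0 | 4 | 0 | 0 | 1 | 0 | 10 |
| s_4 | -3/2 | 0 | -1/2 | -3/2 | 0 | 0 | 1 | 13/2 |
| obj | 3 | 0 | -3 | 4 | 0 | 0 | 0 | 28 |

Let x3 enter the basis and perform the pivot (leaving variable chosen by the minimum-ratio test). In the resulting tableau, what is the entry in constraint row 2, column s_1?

-1/2

Ratio test on column x3 — row 1: (7/2)/(1/2) = 7; row 2: (17/2)/(3/2) = 17/3; row 3: 10/4 = 5/2; row 4: entry -1/2 ≤ 0. Minimum is 5/2 at row 3 (s_3 leaves); pivot element 4.
Divide row 3 by 4; eliminate column x3 from the other rows.
Row 2 update in column s_1: -1/2 − (3/2)·0 = -1/2.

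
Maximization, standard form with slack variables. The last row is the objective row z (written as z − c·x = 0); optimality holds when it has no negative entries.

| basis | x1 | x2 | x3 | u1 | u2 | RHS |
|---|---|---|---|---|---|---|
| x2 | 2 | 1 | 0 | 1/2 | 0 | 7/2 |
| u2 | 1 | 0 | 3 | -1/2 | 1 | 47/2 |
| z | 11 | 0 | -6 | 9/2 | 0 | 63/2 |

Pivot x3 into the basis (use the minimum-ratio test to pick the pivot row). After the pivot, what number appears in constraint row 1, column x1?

Ratio test on column x3 — row 1: entry 0 ≤ 0; row 2: (47/2)/3 = 47/6. Minimum is 47/6 at row 2 (u2 leaves); pivot element 3.
Divide row 2 by 3; eliminate column x3 from the other rows.
Row 1 update in column x1: 2 − 0·(1/3) = 2.

2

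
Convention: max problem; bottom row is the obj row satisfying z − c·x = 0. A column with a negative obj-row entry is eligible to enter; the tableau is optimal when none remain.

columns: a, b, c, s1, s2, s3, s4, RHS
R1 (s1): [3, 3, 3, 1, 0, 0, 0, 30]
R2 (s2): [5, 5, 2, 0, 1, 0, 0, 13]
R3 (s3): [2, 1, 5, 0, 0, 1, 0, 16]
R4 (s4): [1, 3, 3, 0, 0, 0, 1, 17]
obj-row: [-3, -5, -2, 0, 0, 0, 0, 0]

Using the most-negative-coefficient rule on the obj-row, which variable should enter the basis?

b

Negative obj-row entries: a: -3, b: -5, c: -2.
The most negative is -5 in column b, so b enters.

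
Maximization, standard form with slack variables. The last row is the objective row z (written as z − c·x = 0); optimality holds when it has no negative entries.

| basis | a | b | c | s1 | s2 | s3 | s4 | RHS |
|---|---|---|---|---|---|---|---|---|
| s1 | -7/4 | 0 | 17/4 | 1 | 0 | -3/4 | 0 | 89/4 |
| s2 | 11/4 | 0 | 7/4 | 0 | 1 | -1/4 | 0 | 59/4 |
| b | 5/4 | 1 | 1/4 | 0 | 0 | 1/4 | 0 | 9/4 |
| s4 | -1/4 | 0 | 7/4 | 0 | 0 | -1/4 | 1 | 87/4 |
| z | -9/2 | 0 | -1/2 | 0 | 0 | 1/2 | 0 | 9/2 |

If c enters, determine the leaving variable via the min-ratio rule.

Column c entries and ratios — s1: (89/4)/(17/4) = 89/17; s2: (59/4)/(7/4) = 59/7; b: (9/4)/(1/4) = 9; s4: (87/4)/(7/4) = 87/7.
Smallest ratio is 89/17 in the row of s1, so s1 leaves.

s1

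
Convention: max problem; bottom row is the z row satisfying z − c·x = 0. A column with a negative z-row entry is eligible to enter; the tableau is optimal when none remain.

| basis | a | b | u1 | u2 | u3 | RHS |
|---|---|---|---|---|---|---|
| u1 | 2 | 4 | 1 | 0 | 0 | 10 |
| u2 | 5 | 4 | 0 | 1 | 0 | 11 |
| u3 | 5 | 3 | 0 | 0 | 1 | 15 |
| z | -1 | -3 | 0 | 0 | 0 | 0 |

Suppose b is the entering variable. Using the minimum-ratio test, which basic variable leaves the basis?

u1

Column b entries and ratios — u1: 10/4 = 5/2; u2: 11/4 = 11/4; u3: 15/3 = 5.
Smallest ratio is 5/2 in the row of u1, so u1 leaves.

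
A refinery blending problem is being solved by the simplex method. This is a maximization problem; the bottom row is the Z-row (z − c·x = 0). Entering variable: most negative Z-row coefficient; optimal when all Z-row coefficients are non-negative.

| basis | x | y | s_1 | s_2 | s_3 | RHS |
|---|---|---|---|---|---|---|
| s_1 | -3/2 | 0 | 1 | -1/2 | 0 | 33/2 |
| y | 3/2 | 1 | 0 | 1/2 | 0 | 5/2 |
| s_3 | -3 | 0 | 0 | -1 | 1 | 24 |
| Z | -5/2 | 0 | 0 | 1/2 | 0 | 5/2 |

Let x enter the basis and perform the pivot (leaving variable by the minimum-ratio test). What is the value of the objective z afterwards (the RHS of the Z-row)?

20/3

Ratio test on column x — row 1: entry -3/2 ≤ 0; row 2: (5/2)/(3/2) = 5/3; row 3: entry -3 ≤ 0. Minimum is 5/3 at row 2 (y leaves); pivot element 3/2.
Pivot on row 2; the Z-row RHS becomes 5/2 − (-5/2)·(5/3) = 20/3.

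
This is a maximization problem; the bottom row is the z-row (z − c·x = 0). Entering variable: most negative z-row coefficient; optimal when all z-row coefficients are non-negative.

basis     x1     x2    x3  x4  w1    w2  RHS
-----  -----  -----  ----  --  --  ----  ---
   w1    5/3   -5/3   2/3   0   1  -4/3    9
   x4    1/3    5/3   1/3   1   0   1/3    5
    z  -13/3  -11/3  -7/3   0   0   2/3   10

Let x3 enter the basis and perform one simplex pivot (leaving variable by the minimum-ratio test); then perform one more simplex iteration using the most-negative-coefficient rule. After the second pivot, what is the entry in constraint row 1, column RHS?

Ratio test on column x3 — row 1: 9/(2/3) = 27/2; row 2: 5/(1/3) = 15. Minimum is 27/2 at row 1 (w1 leaves); pivot element 2/3.
Divide row 1 by 2/3; eliminate column x3 from the other rows.
Second iteration: most negative z-row entry is -19/2 in column x2, so x2 enters.
Ratio test on column x2 — row 1: entry -5/2 ≤ 0; row 2: (1/2)/(5/2) = 1/5. Minimum is 1/5 at row 2 (x4 leaves); pivot element 5/2.
Divide row 2 by 5/2; eliminate column x2 from the other rows.
After both pivots, the entry at constraint row 1, column RHS is 14.

14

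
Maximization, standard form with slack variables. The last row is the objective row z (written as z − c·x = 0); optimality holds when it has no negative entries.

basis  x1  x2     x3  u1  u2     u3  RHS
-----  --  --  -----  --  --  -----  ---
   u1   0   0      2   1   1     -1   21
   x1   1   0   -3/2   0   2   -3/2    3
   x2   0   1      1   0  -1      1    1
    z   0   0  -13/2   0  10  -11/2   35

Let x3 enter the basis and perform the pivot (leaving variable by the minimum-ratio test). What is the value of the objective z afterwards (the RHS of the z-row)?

Ratio test on column x3 — row 1: 21/2 = 21/2; row 2: entry -3/2 ≤ 0; row 3: 1/1 = 1. Minimum is 1 at row 3 (x2 leaves); pivot element 1.
Pivot on row 3; the z-row RHS becomes 35 − (-13/2)·1 = 83/2.

83/2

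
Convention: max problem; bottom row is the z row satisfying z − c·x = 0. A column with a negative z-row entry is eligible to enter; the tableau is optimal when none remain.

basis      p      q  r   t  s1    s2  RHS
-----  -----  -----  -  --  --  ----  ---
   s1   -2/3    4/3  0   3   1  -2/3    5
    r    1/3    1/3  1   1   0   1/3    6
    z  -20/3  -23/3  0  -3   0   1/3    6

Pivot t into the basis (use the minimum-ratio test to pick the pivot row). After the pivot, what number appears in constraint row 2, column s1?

Ratio test on column t — row 1: 5/3 = 5/3; row 2: 6/1 = 6. Minimum is 5/3 at row 1 (s1 leaves); pivot element 3.
Divide row 1 by 3; eliminate column t from the other rows.
Row 2 update in column s1: 0 − 1·(1/3) = -1/3.

-1/3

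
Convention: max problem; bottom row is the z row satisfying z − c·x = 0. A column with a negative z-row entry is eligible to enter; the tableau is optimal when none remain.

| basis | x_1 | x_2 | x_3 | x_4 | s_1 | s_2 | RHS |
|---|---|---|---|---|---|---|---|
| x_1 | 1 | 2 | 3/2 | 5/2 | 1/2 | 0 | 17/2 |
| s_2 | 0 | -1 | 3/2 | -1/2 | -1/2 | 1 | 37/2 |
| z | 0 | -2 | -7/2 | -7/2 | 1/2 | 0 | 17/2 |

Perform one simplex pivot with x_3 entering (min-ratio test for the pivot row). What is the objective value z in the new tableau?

Ratio test on column x_3 — row 1: (17/2)/(3/2) = 17/3; row 2: (37/2)/(3/2) = 37/3. Minimum is 17/3 at row 1 (x_1 leaves); pivot element 3/2.
Pivot on row 1; the z-row RHS becomes 17/2 − (-7/2)·(17/3) = 85/3.

85/3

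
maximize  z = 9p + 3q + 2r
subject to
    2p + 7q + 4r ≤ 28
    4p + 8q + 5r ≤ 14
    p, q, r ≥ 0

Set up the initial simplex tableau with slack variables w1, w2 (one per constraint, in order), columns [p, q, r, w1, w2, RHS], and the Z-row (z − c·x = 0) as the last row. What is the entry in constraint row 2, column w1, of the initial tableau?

0

Slack w1 belongs to constraint 1; its column is the unit vector e_1, so the entry in row 2 is 0.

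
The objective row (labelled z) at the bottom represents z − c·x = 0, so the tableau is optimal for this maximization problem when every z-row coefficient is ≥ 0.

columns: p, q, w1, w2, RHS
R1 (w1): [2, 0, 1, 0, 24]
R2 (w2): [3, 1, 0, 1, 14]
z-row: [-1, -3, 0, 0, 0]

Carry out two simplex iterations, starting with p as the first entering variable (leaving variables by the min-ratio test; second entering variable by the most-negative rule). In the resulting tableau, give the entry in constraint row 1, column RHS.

24

Ratio test on column p — row 1: 24/2 = 12; row 2: 14/3 = 14/3. Minimum is 14/3 at row 2 (w2 leaves); pivot element 3.
Divide row 2 by 3; eliminate column p from the other rows.
Second iteration: most negative z-row entry is -8/3 in column q, so q enters.
Ratio test on column q — row 1: entry -2/3 ≤ 0; row 2: (14/3)/(1/3) = 14. Minimum is 14 at row 2 (p leaves); pivot element 1/3.
Divide row 2 by 1/3; eliminate column q from the other rows.
After both pivots, the entry at constraint row 1, column RHS is 24.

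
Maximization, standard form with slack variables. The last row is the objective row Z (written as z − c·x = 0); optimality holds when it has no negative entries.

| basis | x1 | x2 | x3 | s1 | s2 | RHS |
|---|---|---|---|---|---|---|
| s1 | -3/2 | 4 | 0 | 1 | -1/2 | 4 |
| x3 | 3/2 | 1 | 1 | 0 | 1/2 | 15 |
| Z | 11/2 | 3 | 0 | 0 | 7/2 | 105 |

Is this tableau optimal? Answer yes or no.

yes

Every Z-row coefficient is ≥ 0, so the tableau is optimal.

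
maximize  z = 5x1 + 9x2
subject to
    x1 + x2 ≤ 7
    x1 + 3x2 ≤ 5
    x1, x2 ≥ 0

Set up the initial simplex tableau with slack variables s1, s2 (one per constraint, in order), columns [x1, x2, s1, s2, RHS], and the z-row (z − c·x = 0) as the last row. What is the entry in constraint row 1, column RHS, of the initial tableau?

The RHS of constraint 1 is b_1 = 7.

7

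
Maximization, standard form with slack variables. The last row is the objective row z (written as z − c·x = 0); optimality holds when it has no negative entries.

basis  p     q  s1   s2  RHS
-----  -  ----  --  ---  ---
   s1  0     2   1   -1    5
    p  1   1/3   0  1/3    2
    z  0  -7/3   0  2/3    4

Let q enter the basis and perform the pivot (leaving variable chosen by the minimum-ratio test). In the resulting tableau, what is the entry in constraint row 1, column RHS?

Ratio test on column q — row 1: 5/2 = 5/2; row 2: 2/(1/3) = 6. Minimum is 5/2 at row 1 (s1 leaves); pivot element 2.
Divide row 1 by 2; eliminate column q from the other rows.
In the new row 1, the RHS entry is the old entry divided by the pivot: 5/2 = 5/2.

5/2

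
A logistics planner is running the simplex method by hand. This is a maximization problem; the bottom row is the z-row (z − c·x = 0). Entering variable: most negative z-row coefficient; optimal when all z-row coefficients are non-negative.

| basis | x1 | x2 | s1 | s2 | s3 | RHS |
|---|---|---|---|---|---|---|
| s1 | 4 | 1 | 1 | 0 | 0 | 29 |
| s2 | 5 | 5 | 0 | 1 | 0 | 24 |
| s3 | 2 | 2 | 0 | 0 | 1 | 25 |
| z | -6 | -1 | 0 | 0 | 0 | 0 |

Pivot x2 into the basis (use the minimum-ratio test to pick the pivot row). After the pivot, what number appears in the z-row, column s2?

1/5

Ratio test on column x2 — row 1: 29/1 = 29; row 2: 24/5 = 24/5; row 3: 25/2 = 25/2. Minimum is 24/5 at row 2 (s2 leaves); pivot element 5.
Divide row 2 by 5; eliminate column x2 from the other rows.
z-row update in column s2: 0 − (-1)·(1/5) = 1/5.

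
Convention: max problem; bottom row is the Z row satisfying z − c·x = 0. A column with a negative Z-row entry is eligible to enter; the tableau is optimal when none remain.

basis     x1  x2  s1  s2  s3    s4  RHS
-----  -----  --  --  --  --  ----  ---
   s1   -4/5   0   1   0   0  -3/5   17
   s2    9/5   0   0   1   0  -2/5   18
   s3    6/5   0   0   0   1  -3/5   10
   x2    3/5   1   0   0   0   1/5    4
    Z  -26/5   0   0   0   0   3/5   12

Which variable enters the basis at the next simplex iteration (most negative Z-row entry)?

x1

Negative Z-row entries: x1: -26/5.
The most negative is -26/5 in column x1, so x1 enters.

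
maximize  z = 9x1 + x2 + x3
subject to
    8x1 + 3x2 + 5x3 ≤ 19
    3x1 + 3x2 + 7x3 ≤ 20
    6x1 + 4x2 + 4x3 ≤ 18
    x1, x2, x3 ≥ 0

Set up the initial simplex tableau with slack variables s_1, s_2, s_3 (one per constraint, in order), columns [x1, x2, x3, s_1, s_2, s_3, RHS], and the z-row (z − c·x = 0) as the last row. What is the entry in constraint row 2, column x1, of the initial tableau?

Constraint 2 has coefficient 3 on x1.

3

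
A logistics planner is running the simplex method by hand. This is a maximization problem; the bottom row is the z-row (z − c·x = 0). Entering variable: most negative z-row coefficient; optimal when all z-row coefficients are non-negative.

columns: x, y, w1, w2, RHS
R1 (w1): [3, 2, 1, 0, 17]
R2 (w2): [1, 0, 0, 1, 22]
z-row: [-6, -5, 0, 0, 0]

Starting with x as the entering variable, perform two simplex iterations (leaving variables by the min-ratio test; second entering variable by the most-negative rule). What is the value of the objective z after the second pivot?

85/2

Ratio test on column x — row 1: 17/3 = 17/3; row 2: 22/1 = 22. Minimum is 17/3 at row 1 (w1 leaves); pivot element 3.
Pivot on row 1; the z-row RHS becomes 0 − (-6)·(17/3) = 34.
Next entering variable (most negative z-row entry -1): y.
Ratio test on column y — row 1: (17/3)/(2/3) = 17/2; row 2: entry -2/3 ≤ 0. Minimum is 17/2 at row 1 (x leaves); pivot element 2/3.
After the second pivot the z-row RHS is 34 − (-1)·(17/2) = 85/2.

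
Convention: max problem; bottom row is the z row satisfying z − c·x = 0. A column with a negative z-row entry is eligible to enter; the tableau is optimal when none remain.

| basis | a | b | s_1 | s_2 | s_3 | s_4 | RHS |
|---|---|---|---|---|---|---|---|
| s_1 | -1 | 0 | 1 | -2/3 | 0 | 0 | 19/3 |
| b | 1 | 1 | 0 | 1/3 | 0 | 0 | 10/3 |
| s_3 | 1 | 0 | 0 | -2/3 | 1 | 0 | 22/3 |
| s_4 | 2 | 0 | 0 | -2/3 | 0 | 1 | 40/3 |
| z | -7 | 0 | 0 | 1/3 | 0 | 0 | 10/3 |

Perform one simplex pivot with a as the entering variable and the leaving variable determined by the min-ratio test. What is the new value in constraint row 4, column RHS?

20/3

Ratio test on column a — row 1: entry -1 ≤ 0; row 2: (10/3)/1 = 10/3; row 3: (22/3)/1 = 22/3; row 4: (40/3)/2 = 20/3. Minimum is 10/3 at row 2 (b leaves); pivot element 1.
Divide row 2 by 1; eliminate column a from the other rows.
Row 4 update in column RHS: 40/3 − 2·(10/3) = 20/3.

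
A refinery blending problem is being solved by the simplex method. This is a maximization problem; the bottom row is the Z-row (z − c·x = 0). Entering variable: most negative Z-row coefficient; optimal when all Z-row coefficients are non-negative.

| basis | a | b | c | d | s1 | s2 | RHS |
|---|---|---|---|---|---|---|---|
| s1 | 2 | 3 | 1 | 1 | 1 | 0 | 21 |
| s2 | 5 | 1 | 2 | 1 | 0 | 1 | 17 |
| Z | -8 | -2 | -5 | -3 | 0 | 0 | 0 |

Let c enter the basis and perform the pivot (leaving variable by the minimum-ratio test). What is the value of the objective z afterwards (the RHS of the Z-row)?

Ratio test on column c — row 1: 21/1 = 21; row 2: 17/2 = 17/2. Minimum is 17/2 at row 2 (s2 leaves); pivot element 2.
Pivot on row 2; the Z-row RHS becomes 0 − (-5)·(17/2) = 85/2.

85/2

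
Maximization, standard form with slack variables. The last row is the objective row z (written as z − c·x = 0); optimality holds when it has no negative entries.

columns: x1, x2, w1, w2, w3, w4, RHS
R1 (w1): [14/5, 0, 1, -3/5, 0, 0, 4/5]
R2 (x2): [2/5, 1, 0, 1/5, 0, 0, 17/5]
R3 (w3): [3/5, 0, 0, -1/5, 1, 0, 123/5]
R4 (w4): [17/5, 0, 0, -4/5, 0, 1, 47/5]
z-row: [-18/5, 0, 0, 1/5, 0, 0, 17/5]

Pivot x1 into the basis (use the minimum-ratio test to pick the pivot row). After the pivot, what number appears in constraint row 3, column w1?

Ratio test on column x1 — row 1: (4/5)/(14/5) = 2/7; row 2: (17/5)/(2/5) = 17/2; row 3: (123/5)/(3/5) = 41; row 4: (47/5)/(17/5) = 47/17. Minimum is 2/7 at row 1 (w1 leaves); pivot element 14/5.
Divide row 1 by 14/5; eliminate column x1 from the other rows.
Row 3 update in column w1: 0 − (3/5)·(5/14) = -3/14.

-3/14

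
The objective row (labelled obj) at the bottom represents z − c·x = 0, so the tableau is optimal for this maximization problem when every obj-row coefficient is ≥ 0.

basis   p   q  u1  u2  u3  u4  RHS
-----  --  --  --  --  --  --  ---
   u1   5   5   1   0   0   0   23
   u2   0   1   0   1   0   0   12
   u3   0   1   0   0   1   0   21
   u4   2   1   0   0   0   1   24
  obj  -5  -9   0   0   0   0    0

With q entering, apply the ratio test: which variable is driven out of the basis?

u1

Column q entries and ratios — u1: 23/5 = 23/5; u2: 12/1 = 12; u3: 21/1 = 21; u4: 24/1 = 24.
Smallest ratio is 23/5 in the row of u1, so u1 leaves.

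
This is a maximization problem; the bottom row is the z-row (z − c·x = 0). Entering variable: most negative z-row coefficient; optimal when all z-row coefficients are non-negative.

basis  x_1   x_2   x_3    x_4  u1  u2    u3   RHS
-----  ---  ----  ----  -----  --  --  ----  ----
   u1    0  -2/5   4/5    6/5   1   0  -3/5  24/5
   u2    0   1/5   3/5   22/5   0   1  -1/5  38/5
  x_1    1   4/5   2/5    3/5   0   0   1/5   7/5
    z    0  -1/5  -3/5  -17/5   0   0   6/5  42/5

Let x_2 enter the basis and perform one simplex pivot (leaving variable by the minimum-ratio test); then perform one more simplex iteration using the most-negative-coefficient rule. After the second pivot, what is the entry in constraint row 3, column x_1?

22/17

Ratio test on column x_2 — row 1: entry -2/5 ≤ 0; row 2: (38/5)/(1/5) = 38; row 3: (7/5)/(4/5) = 7/4. Minimum is 7/4 at row 3 (x_1 leaves); pivot element 4/5.
Divide row 3 by 4/5; eliminate column x_2 from the other rows.
Second iteration: most negative z-row entry is -13/4 in column x_4, so x_4 enters.
Ratio test on column x_4 — row 1: (11/2)/(3/2) = 11/3; row 2: (29/4)/(17/4) = 29/17; row 3: (7/4)/(3/4) = 7/3. Minimum is 29/17 at row 2 (u2 leaves); pivot element 17/4.
Divide row 2 by 17/4; eliminate column x_4 from the other rows.
After both pivots, the entry at constraint row 3, column x_1 is 22/17.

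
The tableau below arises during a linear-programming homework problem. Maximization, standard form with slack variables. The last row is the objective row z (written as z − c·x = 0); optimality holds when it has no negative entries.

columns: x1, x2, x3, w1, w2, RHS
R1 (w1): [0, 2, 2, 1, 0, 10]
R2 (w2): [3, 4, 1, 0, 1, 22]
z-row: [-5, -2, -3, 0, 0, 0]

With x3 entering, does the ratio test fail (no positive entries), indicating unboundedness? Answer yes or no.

Column x3 has positive entries in row(s) 1, 2, so the ratio test bounds it — not unbounded.

no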